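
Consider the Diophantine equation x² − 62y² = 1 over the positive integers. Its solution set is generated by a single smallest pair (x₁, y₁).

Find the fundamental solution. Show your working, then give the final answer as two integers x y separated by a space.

63 8

√62 = [7; 1,6,1,14, …], period ℓ=4 (even) → k=3
i=0: a=7 ⇒ p=7, q=1
i=1: a=1 ⇒ p=8, q=1
i=2: a=6 ⇒ p=55, q=7
i=3: a=1 ⇒ p=63, q=8
fundamental: x₁=63, y₁=8  (since 3969 − 62·64 = 1)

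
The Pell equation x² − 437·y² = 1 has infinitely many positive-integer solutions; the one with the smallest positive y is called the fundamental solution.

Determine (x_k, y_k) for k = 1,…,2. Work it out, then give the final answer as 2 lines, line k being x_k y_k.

√437 → a₀=20, period (1,9,2,9,1,40); ℓ=6 even so k=5
step 0: (20, 1)  from 20·(1,0) + (0,1)
…
step 3: (439, 21)  from 2·(209,10) + (21,1)
step 4: (4160, 199)  from 9·(439,21) + (209,10)
step 5: (4599, 220)  from 1·(4160,199) + (439,21)
fundamental: x₁=4599, y₁=220  (since 21150801 − 437·48400 = 1)
n=2: (4599,220)∘(4599,220) = (4599·4599+437·220·220, 4599·220+220·4599) = (42301601,2023560)

4599 220
42301601 2023560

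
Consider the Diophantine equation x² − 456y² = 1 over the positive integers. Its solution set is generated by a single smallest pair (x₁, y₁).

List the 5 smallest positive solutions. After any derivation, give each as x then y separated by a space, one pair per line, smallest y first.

1025 48
2101249 98400
4307559425 201719952
8830494720001 413525803200
18102509868442625 847727694840048

√456 = [21; 2,1,4,1,2,42, …], period ℓ=6 (even) → k=5
k=0  a_k=21  p_k/q_k = 21/1
k=1  a_k=2  p_k/q_k = 43/2
k=2  a_k=1  p_k/q_k = 64/3
…
k=4  a_k=1  p_k/q_k = 363/17
k=5  a_k=2  p_k/q_k = 1025/48
fundamental: x₁=1025, y₁=48  (since 1050625 − 456·2304 = 1)
(x_2, y_2) = (1025·1025 + 456·48·48, 1025·48 + 48·1025) = (2101249, 98400)
(x_3, y_3) = (1025·2101249 + 456·48·98400, 1025·98400 + 48·2101249) = (4307559425, 201719952)
(x_4, y_4) = (1025·4307559425 + 456·48·201719952, 1025·201719952 + 48·4307559425) = (8830494720001, 413525803200)
(x_5, y_5) = (1025·8830494720001 + 456·48·413525803200, 1025·413525803200 + 48·8830494720001) = (18102509868442625, 847727694840048)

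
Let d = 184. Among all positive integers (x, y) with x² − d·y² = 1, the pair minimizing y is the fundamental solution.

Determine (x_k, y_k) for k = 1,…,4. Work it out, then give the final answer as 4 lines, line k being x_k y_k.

24335 1794
1184384449 87313980
57643991108495 4249571404806
2805533046066067201 206826640184594040

√184 → a₀=13, period (1,1,3,2,1,2,1,2,3,1,1,26); ℓ=12 even so k=11
a_0=13:  p_0=13·1+0=13,  q_0=13·0+1=1
…
a_2=1:  p_2=1·14+13=27,  q_2=1·1+1=2
…
a_5=1:  p_5=1·217+95=312,  q_5=1·16+7=23
a_6=2:  p_6=2·312+217=841,  q_6=2·23+16=62
…
a_10=1:  p_10=1·10594+3147=13741,  q_10=1·781+232=1013
a_11=1:  p_11=1·13741+10594=24335,  q_11=1·1013+781=1794
fundamental: x₁=24335, y₁=1794  (since 592192225 − 184·3218436 = 1)
(x_2, y_2) = (24335·24335 + 184·1794·1794, 24335·1794 + 1794·24335) = (1184384449, 87313980)
(x_3, y_3) = (24335·1184384449 + 184·1794·87313980, 24335·87313980 + 1794·1184384449) = (57643991108495, 4249571404806)
(x_4, y_4) = (24335·57643991108495 + 184·1794·4249571404806, 24335·4249571404806 + 1794·57643991108495) = (2805533046066067201, 206826640184594040)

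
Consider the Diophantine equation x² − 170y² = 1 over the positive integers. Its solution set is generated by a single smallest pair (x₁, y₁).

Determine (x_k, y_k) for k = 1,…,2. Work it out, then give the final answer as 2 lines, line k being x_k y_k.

[13; 26] for √170; ℓ=1 ⇒ convergent index 1
i=0: a=13 ⇒ p=13, q=1
i=1: a=26 ⇒ p=339, q=26
→ (339, 26).  Check: 339²=114921, 170·26²=114920, difference 1.
k=2:  x_2 = 339·339+170·26·26 = 229841,  y_2 = 339·26+26·339 = 17628

339 26
229841 17628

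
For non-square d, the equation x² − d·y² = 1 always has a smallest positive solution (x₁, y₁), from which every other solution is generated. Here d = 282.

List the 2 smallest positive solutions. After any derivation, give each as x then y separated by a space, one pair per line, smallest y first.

d=282: √d = [16; 1,3,1,4,1,3,1,32] (ℓ=8, even), read p_7/q_7
k=0  a_k=16  p_k/q_k = 16/1
k=1  a_k=1  p_k/q_k = 17/1
k=2  a_k=3  p_k/q_k = 67/4
k=3  a_k=1  p_k/q_k = 84/5
…
k=6  a_k=3  p_k/q_k = 1864/111
k=7  a_k=1  p_k/q_k = 2351/140
(x₁, y₁) = (2351, 140);  2351² − 282·140² = 1 ✓
k=2:  x_2 = 2351·2351+282·140·140 = 11054401,  y_2 = 2351·140+140·2351 = 658280

2351 140
11054401 658280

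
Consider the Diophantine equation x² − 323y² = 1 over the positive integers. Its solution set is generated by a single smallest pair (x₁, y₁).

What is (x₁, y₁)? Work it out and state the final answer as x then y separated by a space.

18 1

d=323: √d = [17; 1,34] (ℓ=2, even), read p_1/q_1
step 0: (17, 1)  from 17·(1,0) + (0,1)
step 1: (18, 1)  from 1·(17,1) + (1,0)
(x₁, y₁) = (18, 1);  18² − 323·1² = 1 ✓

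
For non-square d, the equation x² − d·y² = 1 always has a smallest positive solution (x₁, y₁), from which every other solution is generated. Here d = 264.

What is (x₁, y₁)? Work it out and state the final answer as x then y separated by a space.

65 4

√264 → a₀=16, period (4,32); ℓ=2 even so k=1
i=0: a=16 ⇒ p=16, q=1
i=1: a=4 ⇒ p=65, q=4
→ (65, 4).  Check: 65²=4225, 264·4²=4224, difference 1.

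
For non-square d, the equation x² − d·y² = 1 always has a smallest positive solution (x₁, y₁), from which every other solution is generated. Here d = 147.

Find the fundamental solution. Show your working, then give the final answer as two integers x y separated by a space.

97 8

√147 → a₀=12, period (8,24); ℓ=2 even so k=1
k=0  a_k=12  p_k/q_k = 12/1
k=1  a_k=8  p_k/q_k = 97/8
→ (97, 8).  Check: 97²=9409, 147·8²=9408, difference 1.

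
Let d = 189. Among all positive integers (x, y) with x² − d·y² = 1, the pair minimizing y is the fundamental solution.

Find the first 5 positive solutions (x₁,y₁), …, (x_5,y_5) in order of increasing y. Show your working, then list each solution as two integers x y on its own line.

55 4
6049 440
665335 48396
73180801 5323120
8049222775 585494804

d=189: √d = [13; 1,2,1,26] (ℓ=4, even), read p_3/q_3
i=0: a=13 ⇒ p=13, q=1
i=1: a=1 ⇒ p=14, q=1
i=2: a=2 ⇒ p=41, q=3
i=3: a=1 ⇒ p=55, q=4
→ (55, 4).  Check: 55²=3025, 189·4²=3024, difference 1.
k=2:  x_2 = 55·55+189·4·4 = 6049,  y_2 = 55·4+4·55 = 440
k=3:  x_3 = 55·6049+189·4·440 = 665335,  y_3 = 55·440+4·6049 = 48396
k=4:  x_4 = 55·665335+189·4·48396 = 73180801,  y_4 = 55·48396+4·665335 = 5323120
k=5:  x_5 = 55·73180801+189·4·5323120 = 8049222775,  y_5 = 55·5323120+4·73180801 = 585494804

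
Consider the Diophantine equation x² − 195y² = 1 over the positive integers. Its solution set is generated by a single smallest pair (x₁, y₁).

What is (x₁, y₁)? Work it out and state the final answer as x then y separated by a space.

d=195: √d = [13; 1,26] (ℓ=2, even), read p_1/q_1
a_0=13:  p_0=13·1+0=13,  q_0=13·0+1=1
a_1=1:  p_1=1·13+1=14,  q_1=1·1+0=1
→ (14, 1).  Check: 14²=196, 195·1²=195, difference 1.

14 1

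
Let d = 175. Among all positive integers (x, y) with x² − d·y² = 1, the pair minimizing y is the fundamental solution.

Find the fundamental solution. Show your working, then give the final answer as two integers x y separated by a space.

2024 153

[13; 4,2,1,2,4,26] for √175; ℓ=6 ⇒ convergent index 5
k=0  a_k=13  p_k/q_k = 13/1
k=1  a_k=4  p_k/q_k = 53/4
k=2  a_k=2  p_k/q_k = 119/9
k=3  a_k=1  p_k/q_k = 172/13
k=4  a_k=2  p_k/q_k = 463/35
k=5  a_k=4  p_k/q_k = 2024/153
(x₁, y₁) = (2024, 153);  2024² − 175·153² = 1 ✓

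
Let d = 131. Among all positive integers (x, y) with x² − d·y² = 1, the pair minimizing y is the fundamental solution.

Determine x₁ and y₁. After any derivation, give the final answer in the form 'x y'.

10610 927

√131 = [11; 2,4,11,4,2,22, …], period ℓ=6 (even) → k=5
a_0=11:  p_0=11·1+0=11,  q_0=11·0+1=1
…
a_2=4:  p_2=4·23+11=103,  q_2=4·2+1=9
a_3=11:  p_3=11·103+23=1156,  q_3=11·9+2=101
a_4=4:  p_4=4·1156+103=4727,  q_4=4·101+9=413
a_5=2:  p_5=2·4727+1156=10610,  q_5=2·413+101=927
fundamental: x₁=10610, y₁=927  (since 112572100 − 131·859329 = 1)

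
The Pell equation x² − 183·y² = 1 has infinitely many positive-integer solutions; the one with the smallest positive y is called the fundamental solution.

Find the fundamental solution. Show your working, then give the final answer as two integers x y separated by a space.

487 36

√183 = [13; 1,1,8,1,1,26, …], period ℓ=6 (even) → k=5
a_0=13:  p_0=13·1+0=13,  q_0=13·0+1=1
a_1=1:  p_1=1·13+1=14,  q_1=1·1+0=1
a_2=1:  p_2=1·14+13=27,  q_2=1·1+1=2
…
a_4=1:  p_4=1·230+27=257,  q_4=1·17+2=19
a_5=1:  p_5=1·257+230=487,  q_5=1·19+17=36
fundamental: x₁=487, y₁=36  (since 237169 − 183·1296 = 1)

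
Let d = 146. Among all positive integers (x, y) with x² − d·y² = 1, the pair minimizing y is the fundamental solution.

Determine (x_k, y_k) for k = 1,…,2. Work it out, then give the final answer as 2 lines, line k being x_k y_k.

[12; 12,24] for √146; ℓ=2 ⇒ convergent index 1
k=0  a_k=12  p_k/q_k = 12/1
k=1  a_k=12  p_k/q_k = 145/12
(x₁, y₁) = (145, 12);  145² − 146·12² = 1 ✓
k=2:  x_2 = 145·145+146·12·12 = 42049,  y_2 = 145·12+12·145 = 3480

145 12
42049 3480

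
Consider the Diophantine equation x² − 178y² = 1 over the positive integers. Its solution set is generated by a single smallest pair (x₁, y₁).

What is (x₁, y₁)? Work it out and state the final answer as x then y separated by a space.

1601 120

√178 = [13; 2,1,12,1,2,26, …], period ℓ=6 (even) → k=5
i=0: a=13 ⇒ p=13, q=1
i=1: a=2 ⇒ p=27, q=2
…
i=3: a=12 ⇒ p=507, q=38
i=4: a=1 ⇒ p=547, q=41
i=5: a=2 ⇒ p=1601, q=120
→ (1601, 120).  Check: 1601²=2563201, 178·120²=2563200, difference 1.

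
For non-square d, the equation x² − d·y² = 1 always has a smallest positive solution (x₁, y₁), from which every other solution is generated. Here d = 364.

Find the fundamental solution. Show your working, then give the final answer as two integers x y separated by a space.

4954951 259710

[19; 12,1,2,3,1,8,1,3,2,1,12,38] for √364; ℓ=12 ⇒ convergent index 11
a_0=19:  p_0=19·1+0=19,  q_0=19·0+1=1
…
a_2=1:  p_2=1·229+19=248,  q_2=1·12+1=13
a_3=2:  p_3=2·248+229=725,  q_3=2·13+12=38
…
a_6=8:  p_6=8·3148+2423=27607,  q_6=8·165+127=1447
a_7=1:  p_7=1·27607+3148=30755,  q_7=1·1447+165=1612
a_8=3:  p_8=3·30755+27607=119872,  q_8=3·1612+1447=6283
a_9=2:  p_9=2·119872+30755=270499,  q_9=2·6283+1612=14178
a_10=1:  p_10=1·270499+119872=390371,  q_10=1·14178+6283=20461
a_11=12:  p_11=12·390371+270499=4954951,  q_11=12·20461+14178=259710
(x₁, y₁) = (4954951, 259710);  4954951² − 364·259710² = 1 ✓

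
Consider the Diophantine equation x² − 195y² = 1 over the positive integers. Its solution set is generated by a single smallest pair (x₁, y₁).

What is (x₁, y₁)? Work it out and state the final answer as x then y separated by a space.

14 1

√195 = [13; 1,26, …], period ℓ=2 (even) → k=1
k=0  a_k=13  p_k/q_k = 13/1
k=1  a_k=1  p_k/q_k = 14/1
(x₁, y₁) = (14, 1);  14² − 195·1² = 1 ✓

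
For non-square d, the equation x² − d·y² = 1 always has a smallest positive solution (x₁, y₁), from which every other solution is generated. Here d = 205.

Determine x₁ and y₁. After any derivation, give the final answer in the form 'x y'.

[14; 3,6,1,4,1,6,3,28] for √205; ℓ=8 ⇒ convergent index 7
step 0: (14, 1)  from 14·(1,0) + (0,1)
…
step 3: (315, 22)  from 1·(272,19) + (43,3)
…
step 6: (12614, 881)  from 6·(1847,129) + (1532,107)
step 7: (39689, 2772)  from 3·(12614,881) + (1847,129)
(x₁, y₁) = (39689, 2772);  39689² − 205·2772² = 1 ✓

39689 2772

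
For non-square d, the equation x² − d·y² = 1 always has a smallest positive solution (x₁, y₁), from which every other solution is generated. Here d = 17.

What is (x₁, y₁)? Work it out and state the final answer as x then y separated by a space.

√17 = [4; 8, …], period ℓ=1 (odd) → k=1
a_0=4:  p_0=4·1+0=4,  q_0=4·0+1=1
a_1=8:  p_1=8·4+1=33,  q_1=8·1+0=8
(x₁, y₁) = (33, 8);  33² − 17·8² = 1 ✓

33 8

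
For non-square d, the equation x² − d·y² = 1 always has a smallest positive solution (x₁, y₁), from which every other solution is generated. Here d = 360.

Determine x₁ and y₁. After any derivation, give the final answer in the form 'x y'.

d=360: √d = [18; 1,36] (ℓ=2, even), read p_1/q_1
a_0=18:  p_0=18·1+0=18,  q_0=18·0+1=1
a_1=1:  p_1=1·18+1=19,  q_1=1·1+0=1
fundamental: x₁=19, y₁=1  (since 361 − 360·1 = 1)

19 1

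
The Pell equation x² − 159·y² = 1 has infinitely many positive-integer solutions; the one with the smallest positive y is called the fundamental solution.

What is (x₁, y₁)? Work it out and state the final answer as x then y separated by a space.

√159 → a₀=12, period (1,1,1,1,3,1,1,1,1,24); ℓ=10 even so k=9
i=0: a=12 ⇒ p=12, q=1
i=1: a=1 ⇒ p=13, q=1
…
i=4: a=1 ⇒ p=63, q=5
i=5: a=3 ⇒ p=227, q=18
…
i=7: a=1 ⇒ p=517, q=41
i=8: a=1 ⇒ p=807, q=64
i=9: a=1 ⇒ p=1324, q=105
fundamental: x₁=1324, y₁=105  (since 1752976 − 159·11025 = 1)

1324 105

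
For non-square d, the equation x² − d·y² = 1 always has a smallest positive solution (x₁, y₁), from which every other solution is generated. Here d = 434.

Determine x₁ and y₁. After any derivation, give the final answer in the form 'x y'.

√434 → a₀=20, period (1,4,1,40); ℓ=4 even so k=3
step 0: (20, 1)  from 20·(1,0) + (0,1)
…
step 2: (104, 5)  from 4·(21,1) + (20,1)
step 3: (125, 6)  from 1·(104,5) + (21,1)
(x₁, y₁) = (125, 6);  125² − 434·6² = 1 ✓

125 6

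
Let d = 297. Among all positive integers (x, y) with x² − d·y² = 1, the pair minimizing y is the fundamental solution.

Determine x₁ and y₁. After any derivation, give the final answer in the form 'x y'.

48599 2820

√297 → a₀=17, period (4,3,1,1,2,1,1,3,4,34); ℓ=10 even so k=9
step 0: (17, 1)  from 17·(1,0) + (0,1)
step 1: (69, 4)  from 4·(17,1) + (1,0)
step 2: (224, 13)  from 3·(69,4) + (17,1)
step 3: (293, 17)  from 1·(224,13) + (69,4)
…
step 6: (1844, 107)  from 1·(1327,77) + (517,30)
step 7: (3171, 184)  from 1·(1844,107) + (1327,77)
step 8: (11357, 659)  from 3·(3171,184) + (1844,107)
step 9: (48599, 2820)  from 4·(11357,659) + (3171,184)
(x₁, y₁) = (48599, 2820);  48599² − 297·2820² = 1 ✓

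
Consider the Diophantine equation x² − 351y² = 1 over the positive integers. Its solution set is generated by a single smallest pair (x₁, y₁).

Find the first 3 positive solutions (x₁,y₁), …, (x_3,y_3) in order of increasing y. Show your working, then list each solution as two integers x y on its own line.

d=351: √d = [18; 1,2,1,3,2,2,2,3,1,2,1,36] (ℓ=12, even), read p_11/q_11
k=0  a_k=18  p_k/q_k = 18/1
…
k=3  a_k=1  p_k/q_k = 75/4
k=4  a_k=3  p_k/q_k = 281/15
…
k=6  a_k=2  p_k/q_k = 1555/83
…
k=8  a_k=3  p_k/q_k = 12796/683
k=9  a_k=1  p_k/q_k = 16543/883
k=10  a_k=2  p_k/q_k = 45882/2449
k=11  a_k=1  p_k/q_k = 62425/3332
fundamental: x₁=62425, y₁=3332  (since 3896880625 − 351·11102224 = 1)
n=2: (62425,3332)∘(62425,3332) = (62425·62425+351·3332·3332, 62425·3332+3332·62425) = (7793761249,416000200)
n=3: (7793761249,416000200)∘(62425,3332) = (62425·7793761249+351·3332·416000200, 62425·416000200+3332·7793761249) = (973051091875225,51937624966668)

62425 3332
7793761249 416000200
973051091875225 51937624966668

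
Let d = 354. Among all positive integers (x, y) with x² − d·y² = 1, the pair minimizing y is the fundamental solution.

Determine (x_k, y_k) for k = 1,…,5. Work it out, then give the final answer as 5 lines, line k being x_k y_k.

258065 13716
133195088449 7079239080
68745981000924305 3653807666346684
35481863173873866451201 1885839750824434773840
18313254039862772710457447825 973338470589361712155692516

[18; 1,4,2,2,18,2,2,4,1,36] for √354; ℓ=10 ⇒ convergent index 9
k=0  a_k=18  p_k/q_k = 18/1
…
k=2  a_k=4  p_k/q_k = 94/5
…
k=8  a_k=4  p_k/q_k = 210294/11177
k=9  a_k=1  p_k/q_k = 258065/13716
→ (258065, 13716).  Check: 258065²=66597544225, 354·13716²=66597544224, difference 1.
n=2: (258065,13716)∘(258065,13716) = (258065·258065+354·13716·13716, 258065·13716+13716·258065) = (133195088449,7079239080)
n=3: (133195088449,7079239080)∘(258065,13716) = (258065·133195088449+354·13716·7079239080, 258065·7079239080+13716·133195088449) = (68745981000924305,3653807666346684)
n=4: (68745981000924305,3653807666346684)∘(258065,13716) = (258065·68745981000924305+354·13716·3653807666346684, 258065·3653807666346684+13716·68745981000924305) = (35481863173873866451201,1885839750824434773840)
n=5: (35481863173873866451201,1885839750824434773840)∘(258065,13716) = (258065·35481863173873866451201+354·13716·1885839750824434773840, 258065·1885839750824434773840+13716·35481863173873866451201) = (18313254039862772710457447825,973338470589361712155692516)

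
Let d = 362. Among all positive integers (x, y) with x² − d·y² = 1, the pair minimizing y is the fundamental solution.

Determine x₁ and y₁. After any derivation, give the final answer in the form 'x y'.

√362 → a₀=19, period (38); ℓ=1 odd so k=1
k=0  a_k=19  p_k/q_k = 19/1
k=1  a_k=38  p_k/q_k = 723/38
(x₁, y₁) = (723, 38);  723² − 362·38² = 1 ✓

723 38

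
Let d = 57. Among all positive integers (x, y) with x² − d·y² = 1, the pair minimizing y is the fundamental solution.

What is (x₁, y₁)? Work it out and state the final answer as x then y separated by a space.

√57 = [7; 1,1,4,1,1,14, …], period ℓ=6 (even) → k=5
a_0=7:  p_0=7·1+0=7,  q_0=7·0+1=1
a_1=1:  p_1=1·7+1=8,  q_1=1·1+0=1
…
a_4=1:  p_4=1·68+15=83,  q_4=1·9+2=11
a_5=1:  p_5=1·83+68=151,  q_5=1·11+9=20
(x₁, y₁) = (151, 20);  151² − 57·20² = 1 ✓

151 20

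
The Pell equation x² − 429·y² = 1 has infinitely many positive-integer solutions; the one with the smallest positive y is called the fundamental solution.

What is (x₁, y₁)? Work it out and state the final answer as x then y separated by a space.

1524095 73584

√429 → a₀=20, period (1,2,2,9,1,12,1,9,2,2,1,40); ℓ=12 even so k=11
a_0=20:  p_0=20·1+0=20,  q_0=20·0+1=1
a_1=1:  p_1=1·20+1=21,  q_1=1·1+0=1
a_2=2:  p_2=2·21+20=62,  q_2=2·1+1=3
a_3=2:  p_3=2·62+21=145,  q_3=2·3+1=7
a_4=9:  p_4=9·145+62=1367,  q_4=9·7+3=66
a_5=1:  p_5=1·1367+145=1512,  q_5=1·66+7=73
a_6=12:  p_6=12·1512+1367=19511,  q_6=12·73+66=942
a_7=1:  p_7=1·19511+1512=21023,  q_7=1·942+73=1015
…
a_9=2:  p_9=2·208718+21023=438459,  q_9=2·10077+1015=21169
a_10=2:  p_10=2·438459+208718=1085636,  q_10=2·21169+10077=52415
a_11=1:  p_11=1·1085636+438459=1524095,  q_11=1·52415+21169=73584
(x₁, y₁) = (1524095, 73584);  1524095² − 429·73584² = 1 ✓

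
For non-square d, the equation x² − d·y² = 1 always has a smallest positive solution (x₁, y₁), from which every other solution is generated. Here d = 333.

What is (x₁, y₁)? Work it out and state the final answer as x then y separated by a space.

73 4

[18; 4,36] for √333; ℓ=2 ⇒ convergent index 1
a_0=18:  p_0=18·1+0=18,  q_0=18·0+1=1
a_1=4:  p_1=4·18+1=73,  q_1=4·1+0=4
(x₁, y₁) = (73, 4);  73² − 333·4² = 1 ✓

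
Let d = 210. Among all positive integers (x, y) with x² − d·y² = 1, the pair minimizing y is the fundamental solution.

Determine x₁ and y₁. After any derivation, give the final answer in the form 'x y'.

d=210: √d = [14; 2,28] (ℓ=2, even), read p_1/q_1
step 0: (14, 1)  from 14·(1,0) + (0,1)
step 1: (29, 2)  from 2·(14,1) + (1,0)
→ (29, 2).  Check: 29²=841, 210·2²=840, difference 1.

29 2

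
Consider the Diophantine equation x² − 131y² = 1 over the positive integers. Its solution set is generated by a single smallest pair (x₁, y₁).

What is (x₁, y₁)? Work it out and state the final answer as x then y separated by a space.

[11; 2,4,11,4,2,22] for √131; ℓ=6 ⇒ convergent index 5
i=0: a=11 ⇒ p=11, q=1
i=1: a=2 ⇒ p=23, q=2
…
i=4: a=4 ⇒ p=4727, q=413
i=5: a=2 ⇒ p=10610, q=927
fundamental: x₁=10610, y₁=927  (since 112572100 − 131·859329 = 1)

10610 927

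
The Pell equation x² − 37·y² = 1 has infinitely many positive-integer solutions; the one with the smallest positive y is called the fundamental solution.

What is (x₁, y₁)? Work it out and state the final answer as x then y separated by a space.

73 12

d=37: √d = [6; 12] (ℓ=1, odd), read p_1/q_1
i=0: a=6 ⇒ p=6, q=1
i=1: a=12 ⇒ p=73, q=12
(x₁, y₁) = (73, 12);  73² − 37·12² = 1 ✓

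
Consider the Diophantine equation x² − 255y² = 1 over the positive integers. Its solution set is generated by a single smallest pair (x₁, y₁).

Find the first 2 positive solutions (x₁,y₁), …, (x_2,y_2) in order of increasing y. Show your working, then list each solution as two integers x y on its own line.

16 1
511 32

[15; 1,30] for √255; ℓ=2 ⇒ convergent index 1
step 0: (15, 1)  from 15·(1,0) + (0,1)
step 1: (16, 1)  from 1·(15,1) + (1,0)
→ (16, 1).  Check: 16²=256, 255·1²=255, difference 1.
(x_2, y_2) = (16·16 + 255·1·1, 16·1 + 1·16) = (511, 32)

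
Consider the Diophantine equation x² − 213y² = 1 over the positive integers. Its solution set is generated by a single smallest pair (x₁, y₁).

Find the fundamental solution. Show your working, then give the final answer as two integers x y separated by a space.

194399 13320

[14; 1,1,2,6,1,8,1,6,2,1,1,28] for √213; ℓ=12 ⇒ convergent index 11
a_0=14:  p_0=14·1+0=14,  q_0=14·0+1=1
a_1=1:  p_1=1·14+1=15,  q_1=1·1+0=1
a_2=1:  p_2=1·15+14=29,  q_2=1·1+1=2
…
a_5=1:  p_5=1·467+73=540,  q_5=1·32+5=37
a_6=8:  p_6=8·540+467=4787,  q_6=8·37+32=328
a_7=1:  p_7=1·4787+540=5327,  q_7=1·328+37=365
a_8=6:  p_8=6·5327+4787=36749,  q_8=6·365+328=2518
a_9=2:  p_9=2·36749+5327=78825,  q_9=2·2518+365=5401
a_10=1:  p_10=1·78825+36749=115574,  q_10=1·5401+2518=7919
a_11=1:  p_11=1·115574+78825=194399,  q_11=1·7919+5401=13320
fundamental: x₁=194399, y₁=13320  (since 37790971201 − 213·177422400 = 1)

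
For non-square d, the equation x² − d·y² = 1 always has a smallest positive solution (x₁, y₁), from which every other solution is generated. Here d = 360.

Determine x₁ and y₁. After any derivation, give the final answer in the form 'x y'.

d=360: √d = [18; 1,36] (ℓ=2, even), read p_1/q_1
a_0=18:  p_0=18·1+0=18,  q_0=18·0+1=1
a_1=1:  p_1=1·18+1=19,  q_1=1·1+0=1
→ (19, 1).  Check: 19²=361, 360·1²=360, difference 1.

19 1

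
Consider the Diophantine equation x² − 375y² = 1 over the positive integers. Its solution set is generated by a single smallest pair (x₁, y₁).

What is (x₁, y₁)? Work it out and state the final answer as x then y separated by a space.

15124 781

d=375: √d = [19; 2,1,2,1,5,1,2,1,2,38] (ℓ=10, even), read p_9/q_9
i=0: a=19 ⇒ p=19, q=1
…
i=4: a=1 ⇒ p=213, q=11
i=5: a=5 ⇒ p=1220, q=63
…
i=8: a=1 ⇒ p=5519, q=285
i=9: a=2 ⇒ p=15124, q=781
(x₁, y₁) = (15124, 781);  15124² − 375·781² = 1 ✓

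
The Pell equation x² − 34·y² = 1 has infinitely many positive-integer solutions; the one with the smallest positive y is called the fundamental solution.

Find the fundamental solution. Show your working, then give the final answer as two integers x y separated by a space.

√34 → a₀=5, period (1,4,1,10); ℓ=4 even so k=3
i=0: a=5 ⇒ p=5, q=1
i=1: a=1 ⇒ p=6, q=1
i=2: a=4 ⇒ p=29, q=5
i=3: a=1 ⇒ p=35, q=6
→ (35, 6).  Check: 35²=1225, 34·6²=1224, difference 1.

35 6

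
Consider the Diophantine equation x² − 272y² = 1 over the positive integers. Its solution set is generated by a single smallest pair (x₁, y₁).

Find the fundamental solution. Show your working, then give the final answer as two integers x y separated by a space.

33 2

[16; 2,32] for √272; ℓ=2 ⇒ convergent index 1
step 0: (16, 1)  from 16·(1,0) + (0,1)
step 1: (33, 2)  from 2·(16,1) + (1,0)
(x₁, y₁) = (33, 2);  33² − 272·2² = 1 ✓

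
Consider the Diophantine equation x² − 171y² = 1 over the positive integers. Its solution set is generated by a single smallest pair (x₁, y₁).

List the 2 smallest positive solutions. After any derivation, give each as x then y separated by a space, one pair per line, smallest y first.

d=171: √d = [13; 13,26] (ℓ=2, even), read p_1/q_1
k=0  a_k=13  p_k/q_k = 13/1
k=1  a_k=13  p_k/q_k = 170/13
fundamental: x₁=170, y₁=13  (since 28900 − 171·169 = 1)
(x_2, y_2) = (170·170 + 171·13·13, 170·13 + 13·170) = (57799, 4420)

170 13
57799 4420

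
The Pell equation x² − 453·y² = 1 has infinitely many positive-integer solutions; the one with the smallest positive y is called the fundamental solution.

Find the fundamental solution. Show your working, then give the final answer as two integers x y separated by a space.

1653751 77700

d=453: √d = [21; 3,1,1,10,14,10,1,1,3,42] (ℓ=10, even), read p_9/q_9
k=0  a_k=21  p_k/q_k = 21/1
k=1  a_k=3  p_k/q_k = 64/3
k=2  a_k=1  p_k/q_k = 85/4
k=3  a_k=1  p_k/q_k = 149/7
…
k=6  a_k=10  p_k/q_k = 223565/10504
k=7  a_k=1  p_k/q_k = 245764/11547
k=8  a_k=1  p_k/q_k = 469329/22051
k=9  a_k=3  p_k/q_k = 1653751/77700
fundamental: x₁=1653751, y₁=77700  (since 2734892370001 − 453·6037290000 = 1)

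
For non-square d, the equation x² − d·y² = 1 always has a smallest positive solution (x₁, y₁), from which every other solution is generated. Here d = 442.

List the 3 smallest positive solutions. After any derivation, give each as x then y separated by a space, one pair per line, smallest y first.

d=442: √d = [21; 42] (ℓ=1, odd), read p_1/q_1
a_0=21:  p_0=21·1+0=21,  q_0=21·0+1=1
a_1=42:  p_1=42·21+1=883,  q_1=42·1+0=42
→ (883, 42).  Check: 883²=779689, 442·42²=779688, difference 1.
(x_2, y_2) = (883·883 + 442·42·42, 883·42 + 42·883) = (1559377, 74172)
(x_3, y_3) = (883·1559377 + 442·42·74172, 883·74172 + 42·1559377) = (2753858899, 130987710)

883 42
1559377 74172
2753858899 130987710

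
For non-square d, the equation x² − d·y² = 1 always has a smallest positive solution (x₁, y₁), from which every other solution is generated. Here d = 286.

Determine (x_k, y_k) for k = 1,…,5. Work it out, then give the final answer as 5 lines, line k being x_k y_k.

d=286: √d = [16; 1,10,3,3,2,3,3,10,1,32] (ℓ=10, even), read p_9/q_9
step 0: (16, 1)  from 16·(1,0) + (0,1)
…
step 4: (1911, 113)  from 3·(575,34) + (186,11)
…
step 6: (15102, 893)  from 3·(4397,260) + (1911,113)
step 7: (49703, 2939)  from 3·(15102,893) + (4397,260)
step 8: (512132, 30283)  from 10·(49703,2939) + (15102,893)
step 9: (561835, 33222)  from 1·(512132,30283) + (49703,2939)
(x₁, y₁) = (561835, 33222);  561835² − 286·33222² = 1 ✓
(x_2, y_2) = (561835·561835 + 286·33222·33222, 561835·33222 + 33222·561835) = (631317134449, 37330564740)
(x_3, y_3) = (561835·631317134449 + 286·33222·37330564740, 561835·37330564740 + 33222·631317134449) = (709392124465745995, 41947235681362578)
(x_4, y_4) = (561835·709392124465745995 + 286·33222·41947235681362578, 561835·41947235681362578 + 33222·709392124465745995) = (797122648497793485067201, 47134850318039357456520)
(x_5, y_5) = (561835·797122648497793485067201 + 286·33222·47134850318039357456520, 561835·47134850318039357456520 + 33222·797122648497793485067201) = (895702806436806213240996001675, 52964017256829337557486465822)

561835 33222
631317134449 37330564740
709392124465745995 41947235681362578
797122648497793485067201 47134850318039357456520
895702806436806213240996001675 52964017256829337557486465822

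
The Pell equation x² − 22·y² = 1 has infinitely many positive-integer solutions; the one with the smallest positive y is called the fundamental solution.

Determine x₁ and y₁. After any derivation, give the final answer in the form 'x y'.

d=22: √d = [4; 1,2,4,2,1,8] (ℓ=6, even), read p_5/q_5
a_0=4:  p_0=4·1+0=4,  q_0=4·0+1=1
a_1=1:  p_1=1·4+1=5,  q_1=1·1+0=1
…
a_4=2:  p_4=2·61+14=136,  q_4=2·13+3=29
a_5=1:  p_5=1·136+61=197,  q_5=1·29+13=42
(x₁, y₁) = (197, 42);  197² − 22·42² = 1 ✓

197 42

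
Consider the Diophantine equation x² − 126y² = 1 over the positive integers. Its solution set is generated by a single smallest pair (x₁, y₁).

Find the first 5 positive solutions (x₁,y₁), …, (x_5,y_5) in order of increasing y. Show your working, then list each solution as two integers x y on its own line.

d=126: √d = [11; 4,2,4,22] (ℓ=4, even), read p_3/q_3
i=0: a=11 ⇒ p=11, q=1
i=1: a=4 ⇒ p=45, q=4
i=2: a=2 ⇒ p=101, q=9
i=3: a=4 ⇒ p=449, q=40
(x₁, y₁) = (449, 40);  449² − 126·40² = 1 ✓
(x_2, y_2) = (449·449 + 126·40·40, 449·40 + 40·449) = (403201, 35920)
(x_3, y_3) = (449·403201 + 126·40·35920, 449·35920 + 40·403201) = (362074049, 32256120)
(x_4, y_4) = (449·362074049 + 126·40·32256120, 449·32256120 + 40·362074049) = (325142092801, 28965959840)
(x_5, y_5) = (449·325142092801 + 126·40·28965959840, 449·28965959840 + 40·325142092801) = (291977237261249, 26011399680200)

449 40
403201 35920
362074049 32256120
325142092801 28965959840
291977237261249 26011399680200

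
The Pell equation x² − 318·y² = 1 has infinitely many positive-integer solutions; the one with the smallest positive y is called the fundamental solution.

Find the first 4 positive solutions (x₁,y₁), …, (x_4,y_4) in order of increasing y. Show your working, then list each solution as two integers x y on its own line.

[17; 1,4,1,34] for √318; ℓ=4 ⇒ convergent index 3
k=0  a_k=17  p_k/q_k = 17/1
k=1  a_k=1  p_k/q_k = 18/1
k=2  a_k=4  p_k/q_k = 89/5
k=3  a_k=1  p_k/q_k = 107/6
→ (107, 6).  Check: 107²=11449, 318·6²=11448, difference 1.
(x_2, y_2) = (107·107 + 318·6·6, 107·6 + 6·107) = (22897, 1284)
(x_3, y_3) = (107·22897 + 318·6·1284, 107·1284 + 6·22897) = (4899851, 274770)
(x_4, y_4) = (107·4899851 + 318·6·274770, 107·274770 + 6·4899851) = (1048545217, 58799496)

107 6
22897 1284
4899851 274770
1048545217 58799496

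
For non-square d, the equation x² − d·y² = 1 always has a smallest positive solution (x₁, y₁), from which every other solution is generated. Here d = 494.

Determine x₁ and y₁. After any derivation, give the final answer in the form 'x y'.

[22; 4,2,2,1,2,1,2,2,4,44] for √494; ℓ=10 ⇒ convergent index 9
k=0  a_k=22  p_k/q_k = 22/1
…
k=2  a_k=2  p_k/q_k = 200/9
k=3  a_k=2  p_k/q_k = 489/22
…
k=5  a_k=2  p_k/q_k = 1867/84
…
k=8  a_k=2  p_k/q_k = 16514/743
k=9  a_k=4  p_k/q_k = 73035/3286
fundamental: x₁=73035, y₁=3286  (since 5334111225 − 494·10797796 = 1)

73035 3286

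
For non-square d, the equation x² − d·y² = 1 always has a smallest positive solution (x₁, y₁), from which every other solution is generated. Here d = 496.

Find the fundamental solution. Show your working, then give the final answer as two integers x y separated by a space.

4620799 207480

√496 → a₀=22, period (3,1,2,4,1,…,1,3,44); ℓ=16 even so k=15
i=0: a=22 ⇒ p=22, q=1
…
i=2: a=1 ⇒ p=89, q=4
i=3: a=2 ⇒ p=245, q=11
i=4: a=4 ⇒ p=1069, q=48
i=5: a=1 ⇒ p=1314, q=59
i=6: a=1 ⇒ p=2383, q=107
i=7: a=2 ⇒ p=6080, q=273
i=8: a=2 ⇒ p=14543, q=653
i=9: a=2 ⇒ p=35166, q=1579
i=10: a=1 ⇒ p=49709, q=2232
…
i=12: a=4 ⇒ p=389209, q=17476
i=13: a=2 ⇒ p=863293, q=38763
i=14: a=1 ⇒ p=1252502, q=56239
i=15: a=3 ⇒ p=4620799, q=207480
→ (4620799, 207480).  Check: 4620799²=21351783398401, 496·207480²=21351783398400, difference 1.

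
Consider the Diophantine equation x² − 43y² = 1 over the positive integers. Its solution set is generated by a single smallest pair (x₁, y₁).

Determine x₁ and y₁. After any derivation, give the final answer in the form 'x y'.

3482 531

√43 → a₀=6, period (1,1,3,1,5,1,3,1,1,12); ℓ=10 even so k=9
a_0=6:  p_0=6·1+0=6,  q_0=6·0+1=1
…
a_3=3:  p_3=3·13+7=46,  q_3=3·2+1=7
…
a_6=1:  p_6=1·341+59=400,  q_6=1·52+9=61
…
a_8=1:  p_8=1·1541+400=1941,  q_8=1·235+61=296
a_9=1:  p_9=1·1941+1541=3482,  q_9=1·296+235=531
(x₁, y₁) = (3482, 531);  3482² − 43·531² = 1 ✓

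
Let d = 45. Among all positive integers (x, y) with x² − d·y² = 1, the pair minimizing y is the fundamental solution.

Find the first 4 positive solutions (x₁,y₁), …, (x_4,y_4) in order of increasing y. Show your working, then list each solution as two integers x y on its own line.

161 24
51841 7728
16692641 2488392
5374978561 801254496

d=45: √d = [6; 1,2,2,2,1,12] (ℓ=6, even), read p_5/q_5
a_0=6:  p_0=6·1+0=6,  q_0=6·0+1=1
…
a_2=2:  p_2=2·7+6=20,  q_2=2·1+1=3
…
a_4=2:  p_4=2·47+20=114,  q_4=2·7+3=17
a_5=1:  p_5=1·114+47=161,  q_5=1·17+7=24
fundamental: x₁=161, y₁=24  (since 25921 − 45·576 = 1)
(161+24√45)^2 = 51841 + 7728√45
(161+24√45)^3 = 16692641 + 2488392√45
(161+24√45)^4 = 5374978561 + 801254496√45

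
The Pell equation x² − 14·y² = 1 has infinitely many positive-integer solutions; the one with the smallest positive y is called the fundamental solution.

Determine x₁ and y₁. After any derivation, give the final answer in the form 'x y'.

√14 → a₀=3, period (1,2,1,6); ℓ=4 even so k=3
k=0  a_k=3  p_k/q_k = 3/1
k=1  a_k=1  p_k/q_k = 4/1
k=2  a_k=2  p_k/q_k = 11/3
k=3  a_k=1  p_k/q_k = 15/4
(x₁, y₁) = (15, 4);  15² − 14·4² = 1 ✓

15 4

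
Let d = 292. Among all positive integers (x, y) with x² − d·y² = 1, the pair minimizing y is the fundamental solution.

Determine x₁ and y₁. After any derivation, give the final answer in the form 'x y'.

2281249 133500

√292 → a₀=17, period (11,2,1,3,8,3,1,2,11,34); ℓ=10 even so k=9
a_0=17:  p_0=17·1+0=17,  q_0=17·0+1=1
…
a_2=2:  p_2=2·188+17=393,  q_2=2·11+1=23
…
a_4=3:  p_4=3·581+393=2136,  q_4=3·34+23=125
…
a_6=3:  p_6=3·17669+2136=55143,  q_6=3·1034+125=3227
a_7=1:  p_7=1·55143+17669=72812,  q_7=1·3227+1034=4261
a_8=2:  p_8=2·72812+55143=200767,  q_8=2·4261+3227=11749
a_9=11:  p_9=11·200767+72812=2281249,  q_9=11·11749+4261=133500
fundamental: x₁=2281249, y₁=133500  (since 5204097000001 − 292·17822250000 = 1)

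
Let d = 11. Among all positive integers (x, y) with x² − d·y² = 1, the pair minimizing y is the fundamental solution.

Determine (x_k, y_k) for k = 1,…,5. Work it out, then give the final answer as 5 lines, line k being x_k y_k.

[3; 3,6] for √11; ℓ=2 ⇒ convergent index 1
a_0=3:  p_0=3·1+0=3,  q_0=3·0+1=1
a_1=3:  p_1=3·3+1=10,  q_1=3·1+0=3
fundamental: x₁=10, y₁=3  (since 100 − 11·9 = 1)
k=2:  x_2 = 10·10+11·3·3 = 199,  y_2 = 10·3+3·10 = 60
k=3:  x_3 = 10·199+11·3·60 = 3970,  y_3 = 10·60+3·199 = 1197
k=4:  x_4 = 10·3970+11·3·1197 = 79201,  y_4 = 10·1197+3·3970 = 23880
k=5:  x_5 = 10·79201+11·3·23880 = 1580050,  y_5 = 10·23880+3·79201 = 476403

10 3
199 60
3970 1197
79201 23880
1580050 476403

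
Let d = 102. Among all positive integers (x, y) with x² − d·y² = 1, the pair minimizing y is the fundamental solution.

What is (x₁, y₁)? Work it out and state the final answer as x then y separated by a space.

101 10

[10; 10,20] for √102; ℓ=2 ⇒ convergent index 1
i=0: a=10 ⇒ p=10, q=1
i=1: a=10 ⇒ p=101, q=10
(x₁, y₁) = (101, 10);  101² − 102·10² = 1 ✓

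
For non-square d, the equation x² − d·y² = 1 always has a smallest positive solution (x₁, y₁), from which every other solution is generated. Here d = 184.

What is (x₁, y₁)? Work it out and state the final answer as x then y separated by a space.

24335 1794

[13; 1,1,3,2,1,2,1,2,3,1,1,26] for √184; ℓ=12 ⇒ convergent index 11
step 0: (13, 1)  from 13·(1,0) + (0,1)
…
step 3: (95, 7)  from 3·(27,2) + (14,1)
…
step 6: (841, 62)  from 2·(312,23) + (217,16)
…
step 10: (13741, 1013)  from 1·(10594,781) + (3147,232)
step 11: (24335, 1794)  from 1·(13741,1013) + (10594,781)
(x₁, y₁) = (24335, 1794);  24335² − 184·1794² = 1 ✓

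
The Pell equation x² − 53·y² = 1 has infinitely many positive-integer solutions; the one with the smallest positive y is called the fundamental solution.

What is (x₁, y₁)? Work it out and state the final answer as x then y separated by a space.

66249 9100

[7; 3,1,1,3,14] for √53; ℓ=5 ⇒ convergent index 9
i=0: a=7 ⇒ p=7, q=1
i=1: a=3 ⇒ p=22, q=3
i=2: a=1 ⇒ p=29, q=4
i=3: a=1 ⇒ p=51, q=7
i=4: a=3 ⇒ p=182, q=25
i=5: a=14 ⇒ p=2599, q=357
i=6: a=3 ⇒ p=7979, q=1096
i=7: a=1 ⇒ p=10578, q=1453
i=8: a=1 ⇒ p=18557, q=2549
i=9: a=3 ⇒ p=66249, q=9100
fundamental: x₁=66249, y₁=9100  (since 4388930001 − 53·82810000 = 1)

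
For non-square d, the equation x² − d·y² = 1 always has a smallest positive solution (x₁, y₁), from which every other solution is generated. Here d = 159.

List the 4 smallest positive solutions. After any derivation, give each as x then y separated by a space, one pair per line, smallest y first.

[12; 1,1,1,1,3,1,1,1,1,24] for √159; ℓ=10 ⇒ convergent index 9
i=0: a=12 ⇒ p=12, q=1
i=1: a=1 ⇒ p=13, q=1
…
i=3: a=1 ⇒ p=38, q=3
i=4: a=1 ⇒ p=63, q=5
i=5: a=3 ⇒ p=227, q=18
…
i=7: a=1 ⇒ p=517, q=41
i=8: a=1 ⇒ p=807, q=64
i=9: a=1 ⇒ p=1324, q=105
fundamental: x₁=1324, y₁=105  (since 1752976 − 159·11025 = 1)
k=2:  x_2 = 1324·1324+159·105·105 = 3505951,  y_2 = 1324·105+105·1324 = 278040
k=3:  x_3 = 1324·3505951+159·105·278040 = 9283756924,  y_3 = 1324·278040+105·3505951 = 736249815
k=4:  x_4 = 1324·9283756924+159·105·736249815 = 24583384828801,  y_4 = 1324·736249815+105·9283756924 = 1949589232080

1324 105
3505951 278040
9283756924 736249815
24583384828801 1949589232080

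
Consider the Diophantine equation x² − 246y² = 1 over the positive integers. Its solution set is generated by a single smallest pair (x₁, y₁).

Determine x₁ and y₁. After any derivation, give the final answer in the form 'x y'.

d=246: √d = [15; 1,2,5,1,14,1,5,2,1,30] (ℓ=10, even), read p_9/q_9
i=0: a=15 ⇒ p=15, q=1
…
i=6: a=1 ⇒ p=4721, q=301
…
i=8: a=2 ⇒ p=60777, q=3875
i=9: a=1 ⇒ p=88805, q=5662
fundamental: x₁=88805, y₁=5662  (since 7886328025 − 246·32058244 = 1)

88805 5662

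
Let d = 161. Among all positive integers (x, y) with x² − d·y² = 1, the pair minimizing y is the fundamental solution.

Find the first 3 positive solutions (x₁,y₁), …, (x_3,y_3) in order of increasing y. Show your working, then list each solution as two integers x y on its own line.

11775 928
277301249 21854400
6530444402175 514671119072

[12; 1,2,4,1,2,1,4,2,1,24] for √161; ℓ=10 ⇒ convergent index 9
a_0=12:  p_0=12·1+0=12,  q_0=12·0+1=1
a_1=1:  p_1=1·12+1=13,  q_1=1·1+0=1
a_2=2:  p_2=2·13+12=38,  q_2=2·1+1=3
a_3=4:  p_3=4·38+13=165,  q_3=4·3+1=13
…
a_7=4:  p_7=4·774+571=3667,  q_7=4·61+45=289
a_8=2:  p_8=2·3667+774=8108,  q_8=2·289+61=639
a_9=1:  p_9=1·8108+3667=11775,  q_9=1·639+289=928
→ (11775, 928).  Check: 11775²=138650625, 161·928²=138650624, difference 1.
n=2: (11775,928)∘(11775,928) = (11775·11775+161·928·928, 11775·928+928·11775) = (277301249,21854400)
n=3: (277301249,21854400)∘(11775,928) = (11775·277301249+161·928·21854400, 11775·21854400+928·277301249) = (6530444402175,514671119072)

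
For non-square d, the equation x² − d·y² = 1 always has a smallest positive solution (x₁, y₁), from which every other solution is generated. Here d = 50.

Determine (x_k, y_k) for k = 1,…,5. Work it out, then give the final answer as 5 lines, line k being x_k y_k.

99 14
19601 2772
3880899 548842
768398401 108667944
152139002499 21515704070

√50 → a₀=7, period (14); ℓ=1 odd so k=1
step 0: (7, 1)  from 7·(1,0) + (0,1)
step 1: (99, 14)  from 14·(7,1) + (1,0)
(x₁, y₁) = (99, 14);  99² − 50·14² = 1 ✓
(x_2, y_2) = (99·99 + 50·14·14, 99·14 + 14·99) = (19601, 2772)
(x_3, y_3) = (99·19601 + 50·14·2772, 99·2772 + 14·19601) = (3880899, 548842)
(x_4, y_4) = (99·3880899 + 50·14·548842, 99·548842 + 14·3880899) = (768398401, 108667944)
(x_5, y_5) = (99·768398401 + 50·14·108667944, 99·108667944 + 14·768398401) = (152139002499, 21515704070)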